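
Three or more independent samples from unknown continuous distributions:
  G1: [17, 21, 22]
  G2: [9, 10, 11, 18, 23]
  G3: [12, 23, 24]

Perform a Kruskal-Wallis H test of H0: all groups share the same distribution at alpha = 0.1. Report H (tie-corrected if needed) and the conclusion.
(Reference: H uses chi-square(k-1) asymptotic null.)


Step 1: Combine all N = 11 observations and assign midranks.
sorted (value, group, rank): (9,G2,1), (10,G2,2), (11,G2,3), (12,G3,4), (17,G1,5), (18,G2,6), (21,G1,7), (22,G1,8), (23,G2,9.5), (23,G3,9.5), (24,G3,11)
Step 2: Sum ranks within each group.
R_1 = 20 (n_1 = 3)
R_2 = 21.5 (n_2 = 5)
R_3 = 24.5 (n_3 = 3)
Step 3: H = 12/(N(N+1)) * sum(R_i^2/n_i) - 3(N+1)
     = 12/(11*12) * (20^2/3 + 21.5^2/5 + 24.5^2/3) - 3*12
     = 0.090909 * 425.867 - 36
     = 2.715152.
Step 4: Ties present; correction factor C = 1 - 6/(11^3 - 11) = 0.995455. Corrected H = 2.715152 / 0.995455 = 2.727549.
Step 5: Under H0, H ~ chi^2(2); p-value = 0.255694.
Step 6: alpha = 0.1. fail to reject H0.

H = 2.7275, df = 2, p = 0.255694, fail to reject H0.


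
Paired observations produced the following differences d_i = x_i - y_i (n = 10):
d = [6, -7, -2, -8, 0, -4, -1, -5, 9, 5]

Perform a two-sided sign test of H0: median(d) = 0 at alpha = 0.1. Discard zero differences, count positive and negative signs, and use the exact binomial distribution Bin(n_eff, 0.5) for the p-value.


Step 1: Discard zero differences. Original n = 10; n_eff = number of nonzero differences = 9.
Nonzero differences (with sign): +6, -7, -2, -8, -4, -1, -5, +9, +5
Step 2: Count signs: positive = 3, negative = 6.
Step 3: Under H0: P(positive) = 0.5, so the number of positives S ~ Bin(9, 0.5).
Step 4: Two-sided exact p-value = sum of Bin(9,0.5) probabilities at or below the observed probability = 0.507812.
Step 5: alpha = 0.1. fail to reject H0.

n_eff = 9, pos = 3, neg = 6, p = 0.507812, fail to reject H0.


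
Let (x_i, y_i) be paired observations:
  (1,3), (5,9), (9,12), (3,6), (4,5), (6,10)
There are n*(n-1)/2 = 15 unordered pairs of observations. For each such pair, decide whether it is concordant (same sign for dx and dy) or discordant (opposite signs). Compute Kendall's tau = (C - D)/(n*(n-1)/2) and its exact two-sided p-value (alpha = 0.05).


Step 1: Enumerate the 15 unordered pairs (i,j) with i<j and classify each by sign(x_j-x_i) * sign(y_j-y_i).
  (1,2):dx=+4,dy=+6->C; (1,3):dx=+8,dy=+9->C; (1,4):dx=+2,dy=+3->C; (1,5):dx=+3,dy=+2->C
  (1,6):dx=+5,dy=+7->C; (2,3):dx=+4,dy=+3->C; (2,4):dx=-2,dy=-3->C; (2,5):dx=-1,dy=-4->C
  (2,6):dx=+1,dy=+1->C; (3,4):dx=-6,dy=-6->C; (3,5):dx=-5,dy=-7->C; (3,6):dx=-3,dy=-2->C
  (4,5):dx=+1,dy=-1->D; (4,6):dx=+3,dy=+4->C; (5,6):dx=+2,dy=+5->C
Step 2: C = 14, D = 1, total pairs = 15.
Step 3: tau = (C - D)/(n(n-1)/2) = (14 - 1)/15 = 0.866667.
Step 4: Exact two-sided p-value (enumerate n! = 720 permutations of y under H0): p = 0.016667.
Step 5: alpha = 0.05. reject H0.

tau_b = 0.8667 (C=14, D=1), p = 0.016667, reject H0.


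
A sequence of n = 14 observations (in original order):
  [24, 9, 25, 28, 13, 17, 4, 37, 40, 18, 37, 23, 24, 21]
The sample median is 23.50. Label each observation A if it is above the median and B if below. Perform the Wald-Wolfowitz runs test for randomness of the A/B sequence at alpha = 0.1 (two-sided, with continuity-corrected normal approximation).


Step 1: Compute median = 23.50; label A = above, B = below.
Labels in order: ABAABBBAABABAB  (n_A = 7, n_B = 7)
Step 2: Count runs R = 10.
Step 3: Under H0 (random ordering), E[R] = 2*n_A*n_B/(n_A+n_B) + 1 = 2*7*7/14 + 1 = 8.0000.
        Var[R] = 2*n_A*n_B*(2*n_A*n_B - n_A - n_B) / ((n_A+n_B)^2 * (n_A+n_B-1)) = 8232/2548 = 3.2308.
        SD[R] = 1.7974.
Step 4: Continuity-corrected z = (R - 0.5 - E[R]) / SD[R] = (10 - 0.5 - 8.0000) / 1.7974 = 0.8345.
Step 5: Two-sided p-value via normal approximation = 2*(1 - Phi(|z|)) = 0.403986.
Step 6: alpha = 0.1. fail to reject H0.

R = 10, z = 0.8345, p = 0.403986, fail to reject H0.


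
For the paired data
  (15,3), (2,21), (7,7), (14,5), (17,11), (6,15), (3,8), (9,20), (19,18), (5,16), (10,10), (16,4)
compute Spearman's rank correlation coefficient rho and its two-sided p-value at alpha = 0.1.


Step 1: Rank x and y separately (midranks; no ties here).
rank(x): 15->9, 2->1, 7->5, 14->8, 17->11, 6->4, 3->2, 9->6, 19->12, 5->3, 10->7, 16->10
rank(y): 3->1, 21->12, 7->4, 5->3, 11->7, 15->8, 8->5, 20->11, 18->10, 16->9, 10->6, 4->2
Step 2: d_i = R_x(i) - R_y(i); compute d_i^2.
  (9-1)^2=64, (1-12)^2=121, (5-4)^2=1, (8-3)^2=25, (11-7)^2=16, (4-8)^2=16, (2-5)^2=9, (6-11)^2=25, (12-10)^2=4, (3-9)^2=36, (7-6)^2=1, (10-2)^2=64
sum(d^2) = 382.
Step 3: rho = 1 - 6*382 / (12*(12^2 - 1)) = 1 - 2292/1716 = -0.335664.
Step 4: Under H0, t = rho * sqrt((n-2)/(1-rho^2)) = -1.1268 ~ t(10).
Step 5: Two-sided p-value from the t-distribution with 10 df = 0.286123.
Step 6: alpha = 0.1. fail to reject H0.

rho = -0.3357, p = 0.286123, fail to reject H0 at alpha = 0.1.


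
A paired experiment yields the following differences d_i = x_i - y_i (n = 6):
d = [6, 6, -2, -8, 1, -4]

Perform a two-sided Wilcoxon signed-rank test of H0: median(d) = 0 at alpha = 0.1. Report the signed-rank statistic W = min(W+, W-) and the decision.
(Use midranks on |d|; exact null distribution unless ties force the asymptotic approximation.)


Step 1: Drop any zero differences (none here) and take |d_i|.
|d| = [6, 6, 2, 8, 1, 4]
Step 2: Midrank |d_i| (ties get averaged ranks).
ranks: |6|->4.5, |6|->4.5, |2|->2, |8|->6, |1|->1, |4|->3
Step 3: Attach original signs; sum ranks with positive sign and with negative sign.
W+ = 4.5 + 4.5 + 1 = 10
W- = 2 + 6 + 3 = 11
(Check: W+ + W- = 21 should equal n(n+1)/2 = 21.)
Step 4: Test statistic W = min(W+, W-) = 10.
Step 5: Ties in |d|, so use the tie-corrected normal approximation.
        E[W] = n(n+1)/4 = 6*7/4 = 10.5.
        Tie groups: |d|=6 (t=2); sum(t^3 - t) = 6.
        Var[W] = n(n+1)(2n+1)/24 - sum(t^3-t)/48 = 546/24 - 6/48 = 22.625.
        z = (W - E[W]) / sqrt(Var[W]) = (10 - 10.5) / 4.7566 = -0.1051.
        Two-sided p = 2*Phi(z) = 0.916282.
Step 6: alpha = 0.1. fail to reject H0.

W+ = 10, W- = 11, W = min = 10, p = 0.916282, fail to reject H0.


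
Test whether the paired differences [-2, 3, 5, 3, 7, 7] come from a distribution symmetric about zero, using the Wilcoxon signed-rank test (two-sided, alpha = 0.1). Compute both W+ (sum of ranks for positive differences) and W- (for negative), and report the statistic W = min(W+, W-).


Step 1: Drop any zero differences (none here) and take |d_i|.
|d| = [2, 3, 5, 3, 7, 7]
Step 2: Midrank |d_i| (ties get averaged ranks).
ranks: |2|->1, |3|->2.5, |5|->4, |3|->2.5, |7|->5.5, |7|->5.5
Step 3: Attach original signs; sum ranks with positive sign and with negative sign.
W+ = 2.5 + 4 + 2.5 + 5.5 + 5.5 = 20
W- = 1 = 1
(Check: W+ + W- = 21 should equal n(n+1)/2 = 21.)
Step 4: Test statistic W = min(W+, W-) = 1.
Step 5: Ties in |d|, so use the tie-corrected normal approximation.
        E[W] = n(n+1)/4 = 6*7/4 = 10.5.
        Tie groups: |d|=3 (t=2), |d|=7 (t=2); sum(t^3 - t) = 12.
        Var[W] = n(n+1)(2n+1)/24 - sum(t^3-t)/48 = 546/24 - 12/48 = 22.5.
        z = (W - E[W]) / sqrt(Var[W]) = (1 - 10.5) / 4.7434 = -2.0028.
        Two-sided p = 2*Phi(z) = 0.045201.
Step 6: alpha = 0.1. reject H0.

W+ = 20, W- = 1, W = min = 1, p = 0.045201, reject H0.


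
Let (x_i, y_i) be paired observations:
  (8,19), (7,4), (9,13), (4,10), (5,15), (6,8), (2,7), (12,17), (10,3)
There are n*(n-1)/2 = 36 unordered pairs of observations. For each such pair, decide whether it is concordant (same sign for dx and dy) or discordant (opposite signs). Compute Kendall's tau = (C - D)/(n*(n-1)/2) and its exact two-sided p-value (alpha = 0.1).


Step 1: Enumerate the 36 unordered pairs (i,j) with i<j and classify each by sign(x_j-x_i) * sign(y_j-y_i).
  (1,2):dx=-1,dy=-15->C; (1,3):dx=+1,dy=-6->D; (1,4):dx=-4,dy=-9->C; (1,5):dx=-3,dy=-4->C
  (1,6):dx=-2,dy=-11->C; (1,7):dx=-6,dy=-12->C; (1,8):dx=+4,dy=-2->D; (1,9):dx=+2,dy=-16->D
  (2,3):dx=+2,dy=+9->C; (2,4):dx=-3,dy=+6->D; (2,5):dx=-2,dy=+11->D; (2,6):dx=-1,dy=+4->D
  (2,7):dx=-5,dy=+3->D; (2,8):dx=+5,dy=+13->C; (2,9):dx=+3,dy=-1->D; (3,4):dx=-5,dy=-3->C
  (3,5):dx=-4,dy=+2->D; (3,6):dx=-3,dy=-5->C; (3,7):dx=-7,dy=-6->C; (3,8):dx=+3,dy=+4->C
  (3,9):dx=+1,dy=-10->D; (4,5):dx=+1,dy=+5->C; (4,6):dx=+2,dy=-2->D; (4,7):dx=-2,dy=-3->C
  (4,8):dx=+8,dy=+7->C; (4,9):dx=+6,dy=-7->D; (5,6):dx=+1,dy=-7->D; (5,7):dx=-3,dy=-8->C
  (5,8):dx=+7,dy=+2->C; (5,9):dx=+5,dy=-12->D; (6,7):dx=-4,dy=-1->C; (6,8):dx=+6,dy=+9->C
  (6,9):dx=+4,dy=-5->D; (7,8):dx=+10,dy=+10->C; (7,9):dx=+8,dy=-4->D; (8,9):dx=-2,dy=-14->C
Step 2: C = 20, D = 16, total pairs = 36.
Step 3: tau = (C - D)/(n(n-1)/2) = (20 - 16)/36 = 0.111111.
Step 4: Exact two-sided p-value (enumerate n! = 362880 permutations of y under H0): p = 0.761414.
Step 5: alpha = 0.1. fail to reject H0.

tau_b = 0.1111 (C=20, D=16), p = 0.761414, fail to reject H0.


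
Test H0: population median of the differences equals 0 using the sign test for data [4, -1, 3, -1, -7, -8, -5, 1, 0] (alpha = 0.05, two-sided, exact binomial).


Step 1: Discard zero differences. Original n = 9; n_eff = number of nonzero differences = 8.
Nonzero differences (with sign): +4, -1, +3, -1, -7, -8, -5, +1
Step 2: Count signs: positive = 3, negative = 5.
Step 3: Under H0: P(positive) = 0.5, so the number of positives S ~ Bin(8, 0.5).
Step 4: Two-sided exact p-value = sum of Bin(8,0.5) probabilities at or below the observed probability = 0.726562.
Step 5: alpha = 0.05. fail to reject H0.

n_eff = 8, pos = 3, neg = 5, p = 0.726562, fail to reject H0.


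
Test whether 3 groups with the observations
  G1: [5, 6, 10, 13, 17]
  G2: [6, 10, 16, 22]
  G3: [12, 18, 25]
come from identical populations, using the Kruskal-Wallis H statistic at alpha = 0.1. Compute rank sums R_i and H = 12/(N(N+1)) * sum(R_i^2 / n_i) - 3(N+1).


Step 1: Combine all N = 12 observations and assign midranks.
sorted (value, group, rank): (5,G1,1), (6,G1,2.5), (6,G2,2.5), (10,G1,4.5), (10,G2,4.5), (12,G3,6), (13,G1,7), (16,G2,8), (17,G1,9), (18,G3,10), (22,G2,11), (25,G3,12)
Step 2: Sum ranks within each group.
R_1 = 24 (n_1 = 5)
R_2 = 26 (n_2 = 4)
R_3 = 28 (n_3 = 3)
Step 3: H = 12/(N(N+1)) * sum(R_i^2/n_i) - 3(N+1)
     = 12/(12*13) * (24^2/5 + 26^2/4 + 28^2/3) - 3*13
     = 0.076923 * 545.533 - 39
     = 2.964103.
Step 4: Ties present; correction factor C = 1 - 12/(12^3 - 12) = 0.993007. Corrected H = 2.964103 / 0.993007 = 2.984977.
Step 5: Under H0, H ~ chi^2(2); p-value = 0.224813.
Step 6: alpha = 0.1. fail to reject H0.

H = 2.9850, df = 2, p = 0.224813, fail to reject H0.


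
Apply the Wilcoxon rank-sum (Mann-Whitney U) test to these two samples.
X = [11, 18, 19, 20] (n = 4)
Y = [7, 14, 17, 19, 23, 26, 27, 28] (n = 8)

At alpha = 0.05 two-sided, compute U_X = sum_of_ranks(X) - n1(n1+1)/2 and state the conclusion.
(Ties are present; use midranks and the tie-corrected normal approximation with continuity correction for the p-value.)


Step 1: Combine and sort all 12 observations; assign midranks.
sorted (value, group): (7,Y), (11,X), (14,Y), (17,Y), (18,X), (19,X), (19,Y), (20,X), (23,Y), (26,Y), (27,Y), (28,Y)
ranks: 7->1, 11->2, 14->3, 17->4, 18->5, 19->6.5, 19->6.5, 20->8, 23->9, 26->10, 27->11, 28->12
Step 2: Rank sum for X: R1 = 2 + 5 + 6.5 + 8 = 21.5.
Step 3: U_X = R1 - n1(n1+1)/2 = 21.5 - 4*5/2 = 21.5 - 10 = 11.5.
       U_Y = n1*n2 - U_X = 32 - 11.5 = 20.5.
Step 4: Ties are present, so use the tie-corrected normal approximation (with continuity correction) for the p-value.
Step 5: p-value = 0.496152; compare to alpha = 0.05. fail to reject H0.

U_X = 11.5, p = 0.496152, fail to reject H0 at alpha = 0.05.


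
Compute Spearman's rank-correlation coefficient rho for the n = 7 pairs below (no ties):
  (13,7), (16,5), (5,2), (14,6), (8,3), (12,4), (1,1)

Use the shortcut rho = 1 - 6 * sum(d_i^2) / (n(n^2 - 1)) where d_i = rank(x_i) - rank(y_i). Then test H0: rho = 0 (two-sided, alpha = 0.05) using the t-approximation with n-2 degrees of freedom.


Step 1: Rank x and y separately (midranks; no ties here).
rank(x): 13->5, 16->7, 5->2, 14->6, 8->3, 12->4, 1->1
rank(y): 7->7, 5->5, 2->2, 6->6, 3->3, 4->4, 1->1
Step 2: d_i = R_x(i) - R_y(i); compute d_i^2.
  (5-7)^2=4, (7-5)^2=4, (2-2)^2=0, (6-6)^2=0, (3-3)^2=0, (4-4)^2=0, (1-1)^2=0
sum(d^2) = 8.
Step 3: rho = 1 - 6*8 / (7*(7^2 - 1)) = 1 - 48/336 = 0.857143.
Step 4: Under H0, t = rho * sqrt((n-2)/(1-rho^2)) = 3.7210 ~ t(5).
Step 5: Two-sided p-value from the t-distribution with 5 df = 0.013697.
Step 6: alpha = 0.05. reject H0.

rho = 0.8571, p = 0.013697, reject H0 at alpha = 0.05.


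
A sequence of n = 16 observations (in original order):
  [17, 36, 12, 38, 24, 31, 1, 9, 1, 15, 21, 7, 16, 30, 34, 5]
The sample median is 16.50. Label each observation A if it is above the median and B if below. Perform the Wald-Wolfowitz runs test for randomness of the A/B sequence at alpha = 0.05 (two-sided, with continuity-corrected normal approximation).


Step 1: Compute median = 16.50; label A = above, B = below.
Labels in order: AABAAABBBBABBAAB  (n_A = 8, n_B = 8)
Step 2: Count runs R = 8.
Step 3: Under H0 (random ordering), E[R] = 2*n_A*n_B/(n_A+n_B) + 1 = 2*8*8/16 + 1 = 9.0000.
        Var[R] = 2*n_A*n_B*(2*n_A*n_B - n_A - n_B) / ((n_A+n_B)^2 * (n_A+n_B-1)) = 14336/3840 = 3.7333.
        SD[R] = 1.9322.
Step 4: Continuity-corrected z = (R + 0.5 - E[R]) / SD[R] = (8 + 0.5 - 9.0000) / 1.9322 = -0.2588.
Step 5: Two-sided p-value via normal approximation = 2*(1 - Phi(|z|)) = 0.795809.
Step 6: alpha = 0.05. fail to reject H0.

R = 8, z = -0.2588, p = 0.795809, fail to reject H0.


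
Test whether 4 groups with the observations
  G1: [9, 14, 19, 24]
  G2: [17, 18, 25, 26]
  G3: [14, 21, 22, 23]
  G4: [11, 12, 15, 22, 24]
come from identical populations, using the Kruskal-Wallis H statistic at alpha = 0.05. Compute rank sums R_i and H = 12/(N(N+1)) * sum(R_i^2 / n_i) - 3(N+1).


Step 1: Combine all N = 17 observations and assign midranks.
sorted (value, group, rank): (9,G1,1), (11,G4,2), (12,G4,3), (14,G1,4.5), (14,G3,4.5), (15,G4,6), (17,G2,7), (18,G2,8), (19,G1,9), (21,G3,10), (22,G3,11.5), (22,G4,11.5), (23,G3,13), (24,G1,14.5), (24,G4,14.5), (25,G2,16), (26,G2,17)
Step 2: Sum ranks within each group.
R_1 = 29 (n_1 = 4)
R_2 = 48 (n_2 = 4)
R_3 = 39 (n_3 = 4)
R_4 = 37 (n_4 = 5)
Step 3: H = 12/(N(N+1)) * sum(R_i^2/n_i) - 3(N+1)
     = 12/(17*18) * (29^2/4 + 48^2/4 + 39^2/4 + 37^2/5) - 3*18
     = 0.039216 * 1440.3 - 54
     = 2.482353.
Step 4: Ties present; correction factor C = 1 - 18/(17^3 - 17) = 0.996324. Corrected H = 2.482353 / 0.996324 = 2.491513.
Step 5: Under H0, H ~ chi^2(3); p-value = 0.476827.
Step 6: alpha = 0.05. fail to reject H0.

H = 2.4915, df = 3, p = 0.476827, fail to reject H0.


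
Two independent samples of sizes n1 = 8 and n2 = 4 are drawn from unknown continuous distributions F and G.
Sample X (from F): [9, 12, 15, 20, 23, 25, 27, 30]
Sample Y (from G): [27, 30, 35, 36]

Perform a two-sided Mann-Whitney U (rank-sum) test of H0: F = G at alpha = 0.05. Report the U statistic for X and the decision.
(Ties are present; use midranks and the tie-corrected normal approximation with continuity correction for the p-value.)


Step 1: Combine and sort all 12 observations; assign midranks.
sorted (value, group): (9,X), (12,X), (15,X), (20,X), (23,X), (25,X), (27,X), (27,Y), (30,X), (30,Y), (35,Y), (36,Y)
ranks: 9->1, 12->2, 15->3, 20->4, 23->5, 25->6, 27->7.5, 27->7.5, 30->9.5, 30->9.5, 35->11, 36->12
Step 2: Rank sum for X: R1 = 1 + 2 + 3 + 4 + 5 + 6 + 7.5 + 9.5 = 38.
Step 3: U_X = R1 - n1(n1+1)/2 = 38 - 8*9/2 = 38 - 36 = 2.
       U_Y = n1*n2 - U_X = 32 - 2 = 30.
Step 4: Ties are present, so use the tie-corrected normal approximation (with continuity correction) for the p-value.
Step 5: p-value = 0.021396; compare to alpha = 0.05. reject H0.

U_X = 2, p = 0.021396, reject H0 at alpha = 0.05.


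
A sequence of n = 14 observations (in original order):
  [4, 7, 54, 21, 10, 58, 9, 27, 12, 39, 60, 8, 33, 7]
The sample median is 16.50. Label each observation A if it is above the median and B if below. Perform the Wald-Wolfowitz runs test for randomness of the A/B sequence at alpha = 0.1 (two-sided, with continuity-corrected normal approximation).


Step 1: Compute median = 16.50; label A = above, B = below.
Labels in order: BBAABABABAABAB  (n_A = 7, n_B = 7)
Step 2: Count runs R = 11.
Step 3: Under H0 (random ordering), E[R] = 2*n_A*n_B/(n_A+n_B) + 1 = 2*7*7/14 + 1 = 8.0000.
        Var[R] = 2*n_A*n_B*(2*n_A*n_B - n_A - n_B) / ((n_A+n_B)^2 * (n_A+n_B-1)) = 8232/2548 = 3.2308.
        SD[R] = 1.7974.
Step 4: Continuity-corrected z = (R - 0.5 - E[R]) / SD[R] = (11 - 0.5 - 8.0000) / 1.7974 = 1.3909.
Step 5: Two-sided p-value via normal approximation = 2*(1 - Phi(|z|)) = 0.164264.
Step 6: alpha = 0.1. fail to reject H0.

R = 11, z = 1.3909, p = 0.164264, fail to reject H0.


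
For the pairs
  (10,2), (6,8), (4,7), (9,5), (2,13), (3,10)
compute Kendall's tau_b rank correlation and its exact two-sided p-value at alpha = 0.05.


Step 1: Enumerate the 15 unordered pairs (i,j) with i<j and classify each by sign(x_j-x_i) * sign(y_j-y_i).
  (1,2):dx=-4,dy=+6->D; (1,3):dx=-6,dy=+5->D; (1,4):dx=-1,dy=+3->D; (1,5):dx=-8,dy=+11->D
  (1,6):dx=-7,dy=+8->D; (2,3):dx=-2,dy=-1->C; (2,4):dx=+3,dy=-3->D; (2,5):dx=-4,dy=+5->D
  (2,6):dx=-3,dy=+2->D; (3,4):dx=+5,dy=-2->D; (3,5):dx=-2,dy=+6->D; (3,6):dx=-1,dy=+3->D
  (4,5):dx=-7,dy=+8->D; (4,6):dx=-6,dy=+5->D; (5,6):dx=+1,dy=-3->D
Step 2: C = 1, D = 14, total pairs = 15.
Step 3: tau = (C - D)/(n(n-1)/2) = (1 - 14)/15 = -0.866667.
Step 4: Exact two-sided p-value (enumerate n! = 720 permutations of y under H0): p = 0.016667.
Step 5: alpha = 0.05. reject H0.

tau_b = -0.8667 (C=1, D=14), p = 0.016667, reject H0.


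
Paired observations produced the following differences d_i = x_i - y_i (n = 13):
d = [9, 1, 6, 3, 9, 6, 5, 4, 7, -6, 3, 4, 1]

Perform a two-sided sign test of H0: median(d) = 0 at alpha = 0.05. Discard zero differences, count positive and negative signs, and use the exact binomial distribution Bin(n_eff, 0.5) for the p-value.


Step 1: Discard zero differences. Original n = 13; n_eff = number of nonzero differences = 13.
Nonzero differences (with sign): +9, +1, +6, +3, +9, +6, +5, +4, +7, -6, +3, +4, +1
Step 2: Count signs: positive = 12, negative = 1.
Step 3: Under H0: P(positive) = 0.5, so the number of positives S ~ Bin(13, 0.5).
Step 4: Two-sided exact p-value = sum of Bin(13,0.5) probabilities at or below the observed probability = 0.003418.
Step 5: alpha = 0.05. reject H0.

n_eff = 13, pos = 12, neg = 1, p = 0.003418, reject H0.


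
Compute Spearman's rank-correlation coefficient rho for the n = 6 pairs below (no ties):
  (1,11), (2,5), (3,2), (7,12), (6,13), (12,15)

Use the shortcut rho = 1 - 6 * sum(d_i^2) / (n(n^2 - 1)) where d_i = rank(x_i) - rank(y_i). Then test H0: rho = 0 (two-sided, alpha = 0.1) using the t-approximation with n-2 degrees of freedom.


Step 1: Rank x and y separately (midranks; no ties here).
rank(x): 1->1, 2->2, 3->3, 7->5, 6->4, 12->6
rank(y): 11->3, 5->2, 2->1, 12->4, 13->5, 15->6
Step 2: d_i = R_x(i) - R_y(i); compute d_i^2.
  (1-3)^2=4, (2-2)^2=0, (3-1)^2=4, (5-4)^2=1, (4-5)^2=1, (6-6)^2=0
sum(d^2) = 10.
Step 3: rho = 1 - 6*10 / (6*(6^2 - 1)) = 1 - 60/210 = 0.714286.
Step 4: Under H0, t = rho * sqrt((n-2)/(1-rho^2)) = 2.0412 ~ t(4).
Step 5: Two-sided p-value from the t-distribution with 4 df = 0.110787.
Step 6: alpha = 0.1. fail to reject H0.

rho = 0.7143, p = 0.110787, fail to reject H0 at alpha = 0.1.


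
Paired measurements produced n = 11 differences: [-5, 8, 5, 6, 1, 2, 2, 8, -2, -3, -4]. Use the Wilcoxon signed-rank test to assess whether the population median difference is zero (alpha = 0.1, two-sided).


Step 1: Drop any zero differences (none here) and take |d_i|.
|d| = [5, 8, 5, 6, 1, 2, 2, 8, 2, 3, 4]
Step 2: Midrank |d_i| (ties get averaged ranks).
ranks: |5|->7.5, |8|->10.5, |5|->7.5, |6|->9, |1|->1, |2|->3, |2|->3, |8|->10.5, |2|->3, |3|->5, |4|->6
Step 3: Attach original signs; sum ranks with positive sign and with negative sign.
W+ = 10.5 + 7.5 + 9 + 1 + 3 + 3 + 10.5 = 44.5
W- = 7.5 + 3 + 5 + 6 = 21.5
(Check: W+ + W- = 66 should equal n(n+1)/2 = 66.)
Step 4: Test statistic W = min(W+, W-) = 21.5.
Step 5: Ties in |d|, so use the tie-corrected normal approximation.
        E[W] = n(n+1)/4 = 11*12/4 = 33.
        Tie groups: |d|=2 (t=3), |d|=5 (t=2), |d|=8 (t=2); sum(t^3 - t) = 36.
        Var[W] = n(n+1)(2n+1)/24 - sum(t^3-t)/48 = 3036/24 - 36/48 = 125.75.
        z = (W - E[W]) / sqrt(Var[W]) = (21.5 - 33) / 11.2138 = -1.0255.
        Two-sided p = 2*Phi(z) = 0.305118.
Step 6: alpha = 0.1. fail to reject H0.

W+ = 44.5, W- = 21.5, W = min = 21.5, p = 0.305118, fail to reject H0.


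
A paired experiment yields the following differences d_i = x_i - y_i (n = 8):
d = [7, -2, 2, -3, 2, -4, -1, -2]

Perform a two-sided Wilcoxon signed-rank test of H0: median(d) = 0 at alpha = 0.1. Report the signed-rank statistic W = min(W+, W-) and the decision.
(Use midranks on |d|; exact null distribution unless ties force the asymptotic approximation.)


Step 1: Drop any zero differences (none here) and take |d_i|.
|d| = [7, 2, 2, 3, 2, 4, 1, 2]
Step 2: Midrank |d_i| (ties get averaged ranks).
ranks: |7|->8, |2|->3.5, |2|->3.5, |3|->6, |2|->3.5, |4|->7, |1|->1, |2|->3.5
Step 3: Attach original signs; sum ranks with positive sign and with negative sign.
W+ = 8 + 3.5 + 3.5 = 15
W- = 3.5 + 6 + 7 + 1 + 3.5 = 21
(Check: W+ + W- = 36 should equal n(n+1)/2 = 36.)
Step 4: Test statistic W = min(W+, W-) = 15.
Step 5: Ties in |d|, so use the tie-corrected normal approximation.
        E[W] = n(n+1)/4 = 8*9/4 = 18.
        Tie groups: |d|=2 (t=4); sum(t^3 - t) = 60.
        Var[W] = n(n+1)(2n+1)/24 - sum(t^3-t)/48 = 1224/24 - 60/48 = 49.75.
        z = (W - E[W]) / sqrt(Var[W]) = (15 - 18) / 7.0534 = -0.4253.
        Two-sided p = 2*Phi(z) = 0.670597.
Step 6: alpha = 0.1. fail to reject H0.

W+ = 15, W- = 21, W = min = 15, p = 0.670597, fail to reject H0.


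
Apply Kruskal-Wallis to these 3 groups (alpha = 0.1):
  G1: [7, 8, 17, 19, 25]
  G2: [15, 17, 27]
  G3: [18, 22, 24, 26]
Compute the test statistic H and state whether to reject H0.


Step 1: Combine all N = 12 observations and assign midranks.
sorted (value, group, rank): (7,G1,1), (8,G1,2), (15,G2,3), (17,G1,4.5), (17,G2,4.5), (18,G3,6), (19,G1,7), (22,G3,8), (24,G3,9), (25,G1,10), (26,G3,11), (27,G2,12)
Step 2: Sum ranks within each group.
R_1 = 24.5 (n_1 = 5)
R_2 = 19.5 (n_2 = 3)
R_3 = 34 (n_3 = 4)
Step 3: H = 12/(N(N+1)) * sum(R_i^2/n_i) - 3(N+1)
     = 12/(12*13) * (24.5^2/5 + 19.5^2/3 + 34^2/4) - 3*13
     = 0.076923 * 535.8 - 39
     = 2.215385.
Step 4: Ties present; correction factor C = 1 - 6/(12^3 - 12) = 0.996503. Corrected H = 2.215385 / 0.996503 = 2.223158.
Step 5: Under H0, H ~ chi^2(2); p-value = 0.329039.
Step 6: alpha = 0.1. fail to reject H0.

H = 2.2232, df = 2, p = 0.329039, fail to reject H0.


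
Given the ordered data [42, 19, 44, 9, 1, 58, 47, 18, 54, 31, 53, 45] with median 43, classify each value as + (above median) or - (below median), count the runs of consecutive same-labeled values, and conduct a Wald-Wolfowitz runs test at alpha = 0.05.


Step 1: Compute median = 43; label A = above, B = below.
Labels in order: BBABBAABABAA  (n_A = 6, n_B = 6)
Step 2: Count runs R = 8.
Step 3: Under H0 (random ordering), E[R] = 2*n_A*n_B/(n_A+n_B) + 1 = 2*6*6/12 + 1 = 7.0000.
        Var[R] = 2*n_A*n_B*(2*n_A*n_B - n_A - n_B) / ((n_A+n_B)^2 * (n_A+n_B-1)) = 4320/1584 = 2.7273.
        SD[R] = 1.6514.
Step 4: Continuity-corrected z = (R - 0.5 - E[R]) / SD[R] = (8 - 0.5 - 7.0000) / 1.6514 = 0.3028.
Step 5: Two-sided p-value via normal approximation = 2*(1 - Phi(|z|)) = 0.762069.
Step 6: alpha = 0.05. fail to reject H0.

R = 8, z = 0.3028, p = 0.762069, fail to reject H0.


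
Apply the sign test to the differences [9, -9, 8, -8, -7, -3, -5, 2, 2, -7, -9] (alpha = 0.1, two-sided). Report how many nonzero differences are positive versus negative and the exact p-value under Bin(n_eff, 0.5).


Step 1: Discard zero differences. Original n = 11; n_eff = number of nonzero differences = 11.
Nonzero differences (with sign): +9, -9, +8, -8, -7, -3, -5, +2, +2, -7, -9
Step 2: Count signs: positive = 4, negative = 7.
Step 3: Under H0: P(positive) = 0.5, so the number of positives S ~ Bin(11, 0.5).
Step 4: Two-sided exact p-value = sum of Bin(11,0.5) probabilities at or below the observed probability = 0.548828.
Step 5: alpha = 0.1. fail to reject H0.

n_eff = 11, pos = 4, neg = 7, p = 0.548828, fail to reject H0.


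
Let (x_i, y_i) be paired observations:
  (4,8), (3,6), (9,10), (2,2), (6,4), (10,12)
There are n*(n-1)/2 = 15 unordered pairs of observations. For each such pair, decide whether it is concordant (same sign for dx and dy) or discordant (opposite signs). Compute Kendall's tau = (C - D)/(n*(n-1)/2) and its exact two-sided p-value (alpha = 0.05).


Step 1: Enumerate the 15 unordered pairs (i,j) with i<j and classify each by sign(x_j-x_i) * sign(y_j-y_i).
  (1,2):dx=-1,dy=-2->C; (1,3):dx=+5,dy=+2->C; (1,4):dx=-2,dy=-6->C; (1,5):dx=+2,dy=-4->D
  (1,6):dx=+6,dy=+4->C; (2,3):dx=+6,dy=+4->C; (2,4):dx=-1,dy=-4->C; (2,5):dx=+3,dy=-2->D
  (2,6):dx=+7,dy=+6->C; (3,4):dx=-7,dy=-8->C; (3,5):dx=-3,dy=-6->C; (3,6):dx=+1,dy=+2->C
  (4,5):dx=+4,dy=+2->C; (4,6):dx=+8,dy=+10->C; (5,6):dx=+4,dy=+8->C
Step 2: C = 13, D = 2, total pairs = 15.
Step 3: tau = (C - D)/(n(n-1)/2) = (13 - 2)/15 = 0.733333.
Step 4: Exact two-sided p-value (enumerate n! = 720 permutations of y under H0): p = 0.055556.
Step 5: alpha = 0.05. fail to reject H0.

tau_b = 0.7333 (C=13, D=2), p = 0.055556, fail to reject H0.


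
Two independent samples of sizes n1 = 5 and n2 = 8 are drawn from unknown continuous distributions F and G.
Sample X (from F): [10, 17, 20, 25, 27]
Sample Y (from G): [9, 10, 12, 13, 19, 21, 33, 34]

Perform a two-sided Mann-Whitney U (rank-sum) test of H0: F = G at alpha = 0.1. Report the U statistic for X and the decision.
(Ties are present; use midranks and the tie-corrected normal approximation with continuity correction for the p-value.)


Step 1: Combine and sort all 13 observations; assign midranks.
sorted (value, group): (9,Y), (10,X), (10,Y), (12,Y), (13,Y), (17,X), (19,Y), (20,X), (21,Y), (25,X), (27,X), (33,Y), (34,Y)
ranks: 9->1, 10->2.5, 10->2.5, 12->4, 13->5, 17->6, 19->7, 20->8, 21->9, 25->10, 27->11, 33->12, 34->13
Step 2: Rank sum for X: R1 = 2.5 + 6 + 8 + 10 + 11 = 37.5.
Step 3: U_X = R1 - n1(n1+1)/2 = 37.5 - 5*6/2 = 37.5 - 15 = 22.5.
       U_Y = n1*n2 - U_X = 40 - 22.5 = 17.5.
Step 4: Ties are present, so use the tie-corrected normal approximation (with continuity correction) for the p-value.
Step 5: p-value = 0.769390; compare to alpha = 0.1. fail to reject H0.

U_X = 22.5, p = 0.769390, fail to reject H0 at alpha = 0.1.


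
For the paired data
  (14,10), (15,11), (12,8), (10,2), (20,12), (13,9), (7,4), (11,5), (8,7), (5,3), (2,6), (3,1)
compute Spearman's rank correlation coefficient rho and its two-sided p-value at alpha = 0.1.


Step 1: Rank x and y separately (midranks; no ties here).
rank(x): 14->10, 15->11, 12->8, 10->6, 20->12, 13->9, 7->4, 11->7, 8->5, 5->3, 2->1, 3->2
rank(y): 10->10, 11->11, 8->8, 2->2, 12->12, 9->9, 4->4, 5->5, 7->7, 3->3, 6->6, 1->1
Step 2: d_i = R_x(i) - R_y(i); compute d_i^2.
  (10-10)^2=0, (11-11)^2=0, (8-8)^2=0, (6-2)^2=16, (12-12)^2=0, (9-9)^2=0, (4-4)^2=0, (7-5)^2=4, (5-7)^2=4, (3-3)^2=0, (1-6)^2=25, (2-1)^2=1
sum(d^2) = 50.
Step 3: rho = 1 - 6*50 / (12*(12^2 - 1)) = 1 - 300/1716 = 0.825175.
Step 4: Under H0, t = rho * sqrt((n-2)/(1-rho^2)) = 4.6195 ~ t(10).
Step 5: Two-sided p-value from the t-distribution with 10 df = 0.000951.
Step 6: alpha = 0.1. reject H0.

rho = 0.8252, p = 0.000951, reject H0 at alpha = 0.1.


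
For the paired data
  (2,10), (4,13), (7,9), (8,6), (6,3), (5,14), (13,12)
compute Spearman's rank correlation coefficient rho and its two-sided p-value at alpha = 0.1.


Step 1: Rank x and y separately (midranks; no ties here).
rank(x): 2->1, 4->2, 7->5, 8->6, 6->4, 5->3, 13->7
rank(y): 10->4, 13->6, 9->3, 6->2, 3->1, 14->7, 12->5
Step 2: d_i = R_x(i) - R_y(i); compute d_i^2.
  (1-4)^2=9, (2-6)^2=16, (5-3)^2=4, (6-2)^2=16, (4-1)^2=9, (3-7)^2=16, (7-5)^2=4
sum(d^2) = 74.
Step 3: rho = 1 - 6*74 / (7*(7^2 - 1)) = 1 - 444/336 = -0.321429.
Step 4: Under H0, t = rho * sqrt((n-2)/(1-rho^2)) = -0.7590 ~ t(5).
Step 5: Two-sided p-value from the t-distribution with 5 df = 0.482072.
Step 6: alpha = 0.1. fail to reject H0.

rho = -0.3214, p = 0.482072, fail to reject H0 at alpha = 0.1.


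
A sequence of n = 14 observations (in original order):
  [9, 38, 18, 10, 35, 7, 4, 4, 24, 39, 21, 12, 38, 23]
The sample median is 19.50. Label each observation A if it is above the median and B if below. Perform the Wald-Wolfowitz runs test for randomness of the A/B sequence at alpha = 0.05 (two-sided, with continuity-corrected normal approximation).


Step 1: Compute median = 19.50; label A = above, B = below.
Labels in order: BABBABBBAAABAA  (n_A = 7, n_B = 7)
Step 2: Count runs R = 8.
Step 3: Under H0 (random ordering), E[R] = 2*n_A*n_B/(n_A+n_B) + 1 = 2*7*7/14 + 1 = 8.0000.
        Var[R] = 2*n_A*n_B*(2*n_A*n_B - n_A - n_B) / ((n_A+n_B)^2 * (n_A+n_B-1)) = 8232/2548 = 3.2308.
        SD[R] = 1.7974.
Step 4: R = E[R], so z = 0 with no continuity correction.
Step 5: Two-sided p-value via normal approximation = 2*(1 - Phi(|z|)) = 1.000000.
Step 6: alpha = 0.05. fail to reject H0.

R = 8, z = 0.0000, p = 1.000000, fail to reject H0.


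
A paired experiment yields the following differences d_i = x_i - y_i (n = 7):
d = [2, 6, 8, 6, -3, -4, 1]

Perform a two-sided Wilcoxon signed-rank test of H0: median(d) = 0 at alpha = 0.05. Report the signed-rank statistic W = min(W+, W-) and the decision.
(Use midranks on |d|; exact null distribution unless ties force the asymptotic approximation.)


Step 1: Drop any zero differences (none here) and take |d_i|.
|d| = [2, 6, 8, 6, 3, 4, 1]
Step 2: Midrank |d_i| (ties get averaged ranks).
ranks: |2|->2, |6|->5.5, |8|->7, |6|->5.5, |3|->3, |4|->4, |1|->1
Step 3: Attach original signs; sum ranks with positive sign and with negative sign.
W+ = 2 + 5.5 + 7 + 5.5 + 1 = 21
W- = 3 + 4 = 7
(Check: W+ + W- = 28 should equal n(n+1)/2 = 28.)
Step 4: Test statistic W = min(W+, W-) = 7.
Step 5: Ties in |d|, so use the tie-corrected normal approximation.
        E[W] = n(n+1)/4 = 7*8/4 = 14.
        Tie groups: |d|=6 (t=2); sum(t^3 - t) = 6.
        Var[W] = n(n+1)(2n+1)/24 - sum(t^3-t)/48 = 840/24 - 6/48 = 34.875.
        z = (W - E[W]) / sqrt(Var[W]) = (7 - 14) / 5.9055 = -1.1853.
        Two-sided p = 2*Phi(z) = 0.235885.
Step 6: alpha = 0.05. fail to reject H0.

W+ = 21, W- = 7, W = min = 7, p = 0.235885, fail to reject H0.


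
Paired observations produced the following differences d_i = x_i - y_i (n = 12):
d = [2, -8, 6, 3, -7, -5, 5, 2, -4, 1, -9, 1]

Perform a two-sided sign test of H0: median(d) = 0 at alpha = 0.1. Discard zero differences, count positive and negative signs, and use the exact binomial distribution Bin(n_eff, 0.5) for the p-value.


Step 1: Discard zero differences. Original n = 12; n_eff = number of nonzero differences = 12.
Nonzero differences (with sign): +2, -8, +6, +3, -7, -5, +5, +2, -4, +1, -9, +1
Step 2: Count signs: positive = 7, negative = 5.
Step 3: Under H0: P(positive) = 0.5, so the number of positives S ~ Bin(12, 0.5).
Step 4: Two-sided exact p-value = sum of Bin(12,0.5) probabilities at or below the observed probability = 0.774414.
Step 5: alpha = 0.1. fail to reject H0.

n_eff = 12, pos = 7, neg = 5, p = 0.774414, fail to reject H0.


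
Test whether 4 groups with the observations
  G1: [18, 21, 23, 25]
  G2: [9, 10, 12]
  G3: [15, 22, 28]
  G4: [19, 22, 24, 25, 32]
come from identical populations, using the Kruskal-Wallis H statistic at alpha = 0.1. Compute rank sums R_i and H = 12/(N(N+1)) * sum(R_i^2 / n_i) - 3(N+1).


Step 1: Combine all N = 15 observations and assign midranks.
sorted (value, group, rank): (9,G2,1), (10,G2,2), (12,G2,3), (15,G3,4), (18,G1,5), (19,G4,6), (21,G1,7), (22,G3,8.5), (22,G4,8.5), (23,G1,10), (24,G4,11), (25,G1,12.5), (25,G4,12.5), (28,G3,14), (32,G4,15)
Step 2: Sum ranks within each group.
R_1 = 34.5 (n_1 = 4)
R_2 = 6 (n_2 = 3)
R_3 = 26.5 (n_3 = 3)
R_4 = 53 (n_4 = 5)
Step 3: H = 12/(N(N+1)) * sum(R_i^2/n_i) - 3(N+1)
     = 12/(15*16) * (34.5^2/4 + 6^2/3 + 26.5^2/3 + 53^2/5) - 3*16
     = 0.050000 * 1105.45 - 48
     = 7.272292.
Step 4: Ties present; correction factor C = 1 - 12/(15^3 - 15) = 0.996429. Corrected H = 7.272292 / 0.996429 = 7.298357.
Step 5: Under H0, H ~ chi^2(3); p-value = 0.062972.
Step 6: alpha = 0.1. reject H0.

H = 7.2984, df = 3, p = 0.062972, reject H0.


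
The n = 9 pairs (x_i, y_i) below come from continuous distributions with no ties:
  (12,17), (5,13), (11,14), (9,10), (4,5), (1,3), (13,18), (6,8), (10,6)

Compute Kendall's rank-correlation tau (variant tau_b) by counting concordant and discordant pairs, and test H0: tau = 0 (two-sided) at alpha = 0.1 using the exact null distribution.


Step 1: Enumerate the 36 unordered pairs (i,j) with i<j and classify each by sign(x_j-x_i) * sign(y_j-y_i).
  (1,2):dx=-7,dy=-4->C; (1,3):dx=-1,dy=-3->C; (1,4):dx=-3,dy=-7->C; (1,5):dx=-8,dy=-12->C
  (1,6):dx=-11,dy=-14->C; (1,7):dx=+1,dy=+1->C; (1,8):dx=-6,dy=-9->C; (1,9):dx=-2,dy=-11->C
  (2,3):dx=+6,dy=+1->C; (2,4):dx=+4,dy=-3->D; (2,5):dx=-1,dy=-8->C; (2,6):dx=-4,dy=-10->C
  (2,7):dx=+8,dy=+5->C; (2,8):dx=+1,dy=-5->D; (2,9):dx=+5,dy=-7->D; (3,4):dx=-2,dy=-4->C
  (3,5):dx=-7,dy=-9->C; (3,6):dx=-10,dy=-11->C; (3,7):dx=+2,dy=+4->C; (3,8):dx=-5,dy=-6->C
  (3,9):dx=-1,dy=-8->C; (4,5):dx=-5,dy=-5->C; (4,6):dx=-8,dy=-7->C; (4,7):dx=+4,dy=+8->C
  (4,8):dx=-3,dy=-2->C; (4,9):dx=+1,dy=-4->D; (5,6):dx=-3,dy=-2->C; (5,7):dx=+9,dy=+13->C
  (5,8):dx=+2,dy=+3->C; (5,9):dx=+6,dy=+1->C; (6,7):dx=+12,dy=+15->C; (6,8):dx=+5,dy=+5->C
  (6,9):dx=+9,dy=+3->C; (7,8):dx=-7,dy=-10->C; (7,9):dx=-3,dy=-12->C; (8,9):dx=+4,dy=-2->D
Step 2: C = 31, D = 5, total pairs = 36.
Step 3: tau = (C - D)/(n(n-1)/2) = (31 - 5)/36 = 0.722222.
Step 4: Exact two-sided p-value (enumerate n! = 362880 permutations of y under H0): p = 0.005886.
Step 5: alpha = 0.1. reject H0.

tau_b = 0.7222 (C=31, D=5), p = 0.005886, reject H0.


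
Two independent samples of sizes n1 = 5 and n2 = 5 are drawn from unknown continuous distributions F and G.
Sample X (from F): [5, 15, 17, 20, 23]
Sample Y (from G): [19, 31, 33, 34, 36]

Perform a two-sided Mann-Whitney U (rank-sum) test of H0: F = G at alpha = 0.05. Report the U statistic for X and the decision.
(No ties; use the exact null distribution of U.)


Step 1: Combine and sort all 10 observations; assign midranks.
sorted (value, group): (5,X), (15,X), (17,X), (19,Y), (20,X), (23,X), (31,Y), (33,Y), (34,Y), (36,Y)
ranks: 5->1, 15->2, 17->3, 19->4, 20->5, 23->6, 31->7, 33->8, 34->9, 36->10
Step 2: Rank sum for X: R1 = 1 + 2 + 3 + 5 + 6 = 17.
Step 3: U_X = R1 - n1(n1+1)/2 = 17 - 5*6/2 = 17 - 15 = 2.
       U_Y = n1*n2 - U_X = 25 - 2 = 23.
Step 4: No ties, so the exact null distribution of U (based on enumerating the C(10,5) = 252 equally likely rank assignments) gives the two-sided p-value.
Step 5: p-value = 0.031746; compare to alpha = 0.05. reject H0.

U_X = 2, p = 0.031746, reject H0 at alpha = 0.05.


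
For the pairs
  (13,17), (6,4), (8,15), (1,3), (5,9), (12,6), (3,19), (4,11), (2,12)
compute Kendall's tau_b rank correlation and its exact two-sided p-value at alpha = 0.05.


Step 1: Enumerate the 36 unordered pairs (i,j) with i<j and classify each by sign(x_j-x_i) * sign(y_j-y_i).
  (1,2):dx=-7,dy=-13->C; (1,3):dx=-5,dy=-2->C; (1,4):dx=-12,dy=-14->C; (1,5):dx=-8,dy=-8->C
  (1,6):dx=-1,dy=-11->C; (1,7):dx=-10,dy=+2->D; (1,8):dx=-9,dy=-6->C; (1,9):dx=-11,dy=-5->C
  (2,3):dx=+2,dy=+11->C; (2,4):dx=-5,dy=-1->C; (2,5):dx=-1,dy=+5->D; (2,6):dx=+6,dy=+2->C
  (2,7):dx=-3,dy=+15->D; (2,8):dx=-2,dy=+7->D; (2,9):dx=-4,dy=+8->D; (3,4):dx=-7,dy=-12->C
  (3,5):dx=-3,dy=-6->C; (3,6):dx=+4,dy=-9->D; (3,7):dx=-5,dy=+4->D; (3,8):dx=-4,dy=-4->C
  (3,9):dx=-6,dy=-3->C; (4,5):dx=+4,dy=+6->C; (4,6):dx=+11,dy=+3->C; (4,7):dx=+2,dy=+16->C
  (4,8):dx=+3,dy=+8->C; (4,9):dx=+1,dy=+9->C; (5,6):dx=+7,dy=-3->D; (5,7):dx=-2,dy=+10->D
  (5,8):dx=-1,dy=+2->D; (5,9):dx=-3,dy=+3->D; (6,7):dx=-9,dy=+13->D; (6,8):dx=-8,dy=+5->D
  (6,9):dx=-10,dy=+6->D; (7,8):dx=+1,dy=-8->D; (7,9):dx=-1,dy=-7->C; (8,9):dx=-2,dy=+1->D
Step 2: C = 20, D = 16, total pairs = 36.
Step 3: tau = (C - D)/(n(n-1)/2) = (20 - 16)/36 = 0.111111.
Step 4: Exact two-sided p-value (enumerate n! = 362880 permutations of y under H0): p = 0.761414.
Step 5: alpha = 0.05. fail to reject H0.

tau_b = 0.1111 (C=20, D=16), p = 0.761414, fail to reject H0.


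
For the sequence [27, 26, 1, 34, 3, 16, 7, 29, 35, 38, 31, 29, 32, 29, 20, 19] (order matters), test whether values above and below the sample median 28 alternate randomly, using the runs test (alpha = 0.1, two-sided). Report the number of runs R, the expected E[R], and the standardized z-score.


Step 1: Compute median = 28; label A = above, B = below.
Labels in order: BBBABBBAAAAAAABB  (n_A = 8, n_B = 8)
Step 2: Count runs R = 5.
Step 3: Under H0 (random ordering), E[R] = 2*n_A*n_B/(n_A+n_B) + 1 = 2*8*8/16 + 1 = 9.0000.
        Var[R] = 2*n_A*n_B*(2*n_A*n_B - n_A - n_B) / ((n_A+n_B)^2 * (n_A+n_B-1)) = 14336/3840 = 3.7333.
        SD[R] = 1.9322.
Step 4: Continuity-corrected z = (R + 0.5 - E[R]) / SD[R] = (5 + 0.5 - 9.0000) / 1.9322 = -1.8114.
Step 5: Two-sided p-value via normal approximation = 2*(1 - Phi(|z|)) = 0.070076.
Step 6: alpha = 0.1. reject H0.

R = 5, z = -1.8114, p = 0.070076, reject H0.


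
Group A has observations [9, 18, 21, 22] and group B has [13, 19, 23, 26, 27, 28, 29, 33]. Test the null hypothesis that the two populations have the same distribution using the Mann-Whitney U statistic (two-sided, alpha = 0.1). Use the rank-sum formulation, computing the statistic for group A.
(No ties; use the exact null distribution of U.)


Step 1: Combine and sort all 12 observations; assign midranks.
sorted (value, group): (9,X), (13,Y), (18,X), (19,Y), (21,X), (22,X), (23,Y), (26,Y), (27,Y), (28,Y), (29,Y), (33,Y)
ranks: 9->1, 13->2, 18->3, 19->4, 21->5, 22->6, 23->7, 26->8, 27->9, 28->10, 29->11, 33->12
Step 2: Rank sum for X: R1 = 1 + 3 + 5 + 6 = 15.
Step 3: U_X = R1 - n1(n1+1)/2 = 15 - 4*5/2 = 15 - 10 = 5.
       U_Y = n1*n2 - U_X = 32 - 5 = 27.
Step 4: No ties, so the exact null distribution of U (based on enumerating the C(12,4) = 495 equally likely rank assignments) gives the two-sided p-value.
Step 5: p-value = 0.072727; compare to alpha = 0.1. reject H0.

U_X = 5, p = 0.072727, reject H0 at alpha = 0.1.


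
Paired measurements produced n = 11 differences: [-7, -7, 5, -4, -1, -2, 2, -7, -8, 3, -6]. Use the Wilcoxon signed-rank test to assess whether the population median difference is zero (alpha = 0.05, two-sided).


Step 1: Drop any zero differences (none here) and take |d_i|.
|d| = [7, 7, 5, 4, 1, 2, 2, 7, 8, 3, 6]
Step 2: Midrank |d_i| (ties get averaged ranks).
ranks: |7|->9, |7|->9, |5|->6, |4|->5, |1|->1, |2|->2.5, |2|->2.5, |7|->9, |8|->11, |3|->4, |6|->7
Step 3: Attach original signs; sum ranks with positive sign and with negative sign.
W+ = 6 + 2.5 + 4 = 12.5
W- = 9 + 9 + 5 + 1 + 2.5 + 9 + 11 + 7 = 53.5
(Check: W+ + W- = 66 should equal n(n+1)/2 = 66.)
Step 4: Test statistic W = min(W+, W-) = 12.5.
Step 5: Ties in |d|, so use the tie-corrected normal approximation.
        E[W] = n(n+1)/4 = 11*12/4 = 33.
        Tie groups: |d|=2 (t=2), |d|=7 (t=3); sum(t^3 - t) = 30.
        Var[W] = n(n+1)(2n+1)/24 - sum(t^3-t)/48 = 3036/24 - 30/48 = 125.875.
        z = (W - E[W]) / sqrt(Var[W]) = (12.5 - 33) / 11.2194 = -1.8272.
        Two-sided p = 2*Phi(z) = 0.067671.
Step 6: alpha = 0.05. fail to reject H0.

W+ = 12.5, W- = 53.5, W = min = 12.5, p = 0.067671, fail to reject H0.


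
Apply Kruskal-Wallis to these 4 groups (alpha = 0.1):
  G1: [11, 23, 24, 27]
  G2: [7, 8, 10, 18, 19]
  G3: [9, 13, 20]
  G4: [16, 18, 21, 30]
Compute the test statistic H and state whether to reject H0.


Step 1: Combine all N = 16 observations and assign midranks.
sorted (value, group, rank): (7,G2,1), (8,G2,2), (9,G3,3), (10,G2,4), (11,G1,5), (13,G3,6), (16,G4,7), (18,G2,8.5), (18,G4,8.5), (19,G2,10), (20,G3,11), (21,G4,12), (23,G1,13), (24,G1,14), (27,G1,15), (30,G4,16)
Step 2: Sum ranks within each group.
R_1 = 47 (n_1 = 4)
R_2 = 25.5 (n_2 = 5)
R_3 = 20 (n_3 = 3)
R_4 = 43.5 (n_4 = 4)
Step 3: H = 12/(N(N+1)) * sum(R_i^2/n_i) - 3(N+1)
     = 12/(16*17) * (47^2/4 + 25.5^2/5 + 20^2/3 + 43.5^2/4) - 3*17
     = 0.044118 * 1288.7 - 51
     = 5.854228.
Step 4: Ties present; correction factor C = 1 - 6/(16^3 - 16) = 0.998529. Corrected H = 5.854228 / 0.998529 = 5.862850.
Step 5: Under H0, H ~ chi^2(3); p-value = 0.118477.
Step 6: alpha = 0.1. fail to reject H0.

H = 5.8628, df = 3, p = 0.118477, fail to reject H0.
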